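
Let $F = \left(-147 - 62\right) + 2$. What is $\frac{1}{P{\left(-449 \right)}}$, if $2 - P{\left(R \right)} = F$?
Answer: $\frac{1}{209} \approx 0.0047847$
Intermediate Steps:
$F = -207$ ($F = -209 + 2 = -207$)
$P{\left(R \right)} = 209$ ($P{\left(R \right)} = 2 - -207 = 2 + 207 = 209$)
$\frac{1}{P{\left(-449 \right)}} = \frac{1}{209}$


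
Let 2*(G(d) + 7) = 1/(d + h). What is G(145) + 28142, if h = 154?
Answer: 16824731/598 ≈ 28135.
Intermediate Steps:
G(d) = -7 + 1/(2*(154 + d)) (G(d) = -7 + 1/(2*(d + 154)) = -7 + 1/(2*(154 + d)))
G(145) + 28142 = (-2155 - 14*145)/(2*(154 + 145)) + 28142 = (½)*(-2155 - 2030)/299 + 28142 = (½)*(1/299)*(-4185) + 28142 = -4185/598 + 28142 = 16824731/598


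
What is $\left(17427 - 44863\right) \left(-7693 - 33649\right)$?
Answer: $1134259112$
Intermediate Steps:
$\left(17427 - 44863\right) \left(-7693 - 33649\right) = \left(-27436\right) \left(-41342\right) = 1134259112$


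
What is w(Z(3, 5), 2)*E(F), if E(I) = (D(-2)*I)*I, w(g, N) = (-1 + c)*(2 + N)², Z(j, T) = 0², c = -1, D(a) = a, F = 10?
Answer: 6400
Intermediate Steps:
Z(j, T) = 0
w(g, N) = -2*(2 + N)² (w(g, N) = (-1 - 1)*(2 + N)² = -2*(2 + N)²)
E(I) = -2*I² (E(I) = (-2*I)*I = -2*I²)
w(Z(3, 5), 2)*E(F) = (-2*(2 + 2)²)*(-2*10²) = (-2*4²)*(-2*100) = -2*16*(-200) = -32*(-200) = 6400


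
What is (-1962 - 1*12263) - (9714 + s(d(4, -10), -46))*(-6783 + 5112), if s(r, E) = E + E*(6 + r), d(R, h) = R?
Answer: 15372343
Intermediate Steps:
(-1962 - 1*12263) - (9714 + s(d(4, -10), -46))*(-6783 + 5112) = (-1962 - 1*12263) - (9714 - 46*(7 + 4))*(-6783 + 5112) = (-1962 - 12263) - (9714 - 46*11)*(-1671) = -14225 - (9714 - 506)*(-1671) = -14225 - 9208*(-1671) = -14225 - 1*(-15386568) = -14225 + 15386568 = 15372343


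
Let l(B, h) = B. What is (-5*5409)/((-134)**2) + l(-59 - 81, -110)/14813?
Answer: -403131425/265982228 ≈ -1.5156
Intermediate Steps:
(-5*5409)/((-134)**2) + l(-59 - 81, -110)/14813 = (-5*5409)/((-134)**2) + (-59 - 81)/14813 = -27045/17956 - 140*1/14813 = -27045*1/17956 - 140/14813 = -27045/17956 - 140/14813 = -403131425/265982228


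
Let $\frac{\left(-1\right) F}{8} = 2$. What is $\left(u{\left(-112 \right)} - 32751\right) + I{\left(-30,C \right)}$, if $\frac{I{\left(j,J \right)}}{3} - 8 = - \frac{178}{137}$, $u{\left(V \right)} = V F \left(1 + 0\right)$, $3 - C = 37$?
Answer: $- \frac{4238629}{137} \approx -30939.0$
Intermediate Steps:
$F = -16$ ($F = \left(-8\right) 2 = -16$)
$C = -34$ ($C = 3 - 37 = -34$)
$u{\left(V \right)} = - 16 V$ ($u{\left(V \right)} = V \left(- 16 \left(1 + 0\right)\right) = V \left(\left(-16\right) 1\right) = V \left(-16\right) = - 16 V$)
$I{\left(j,J \right)} = \frac{2754}{137}$ ($I{\left(j,J \right)} = 24 + 3 \left(- \frac{178}{137}\right) = 24 - \frac{534}{137} = \frac{2754}{137}$)
$\left(u{\left(-112 \right)} - 32751\right) + I{\left(-30,C \right)} = \left(\left(-16\right) \left(-112\right) - 32751\right) + \frac{2754}{137} = \left(1792 - 32751\right) + \frac{2754}{137} = -30959 + \frac{2754}{137} = - \frac{4238629}{137}$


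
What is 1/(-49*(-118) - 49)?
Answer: 1/5733 ≈ 0.00017443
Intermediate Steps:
1/(-49*(-118) - 49) = 1/(5782 - 49) = 1/5733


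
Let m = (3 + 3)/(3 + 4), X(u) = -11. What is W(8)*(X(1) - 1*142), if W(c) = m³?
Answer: -33048/343 ≈ -96.350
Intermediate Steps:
m = 6/7 ≈ 0.85714
W(c) = 216/343 (W(c) = (6/7)³ = 216/343)
W(8)*(X(1) - 1*142) = 216*(-11 - 1*142)/343 = 216*(-11 - 142)/343 = (216/343)*(-153) = -33048/343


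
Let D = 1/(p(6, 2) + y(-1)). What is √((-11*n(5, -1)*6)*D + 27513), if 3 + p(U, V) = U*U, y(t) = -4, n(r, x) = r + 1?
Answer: 3*√2569661/29 ≈ 165.83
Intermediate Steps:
n(r, x) = 1 + r
p(U, V) = -3 + U² (p(U, V) = -3 + U*U = -3 + U²)
D = 1/29 (D = 1/((-3 + 6²) - 4) = 1/((-3 + 36) - 4) = 1/(33 - 4) = 1/29 ≈ 0.034483)
√((-11*n(5, -1)*6)*D + 27513) = √(-11*(1 + 5)*6*(1/29) + 27513) = √(-66*6*(1/29) + 27513) = √(-11*36*(1/29) + 27513) = √(-396*1/29 + 27513) = √(-396/29 + 27513) = √(797481/29) = 3*√2569661/29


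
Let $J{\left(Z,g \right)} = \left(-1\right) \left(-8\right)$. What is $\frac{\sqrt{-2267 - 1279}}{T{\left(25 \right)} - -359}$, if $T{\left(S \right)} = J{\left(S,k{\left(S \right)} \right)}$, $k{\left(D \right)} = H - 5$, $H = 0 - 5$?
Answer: $\frac{3 i \sqrt{394}}{367} \approx 0.16226 i$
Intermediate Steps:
$H = -5$ ($H = 0 - 5 = -5$)
$k{\left(D \right)} = -10$ ($k{\left(D \right)} = -5 - 5 = -10$)
$J{\left(Z,g \right)} = 8$
$T{\left(S \right)} = 8$
$\frac{\sqrt{-2267 - 1279}}{T{\left(25 \right)} - -359} = \frac{\sqrt{-2267 - 1279}}{8 - -359} = \frac{\sqrt{-3546}}{8 + 359} = \frac{3 i \sqrt{394}}{367}$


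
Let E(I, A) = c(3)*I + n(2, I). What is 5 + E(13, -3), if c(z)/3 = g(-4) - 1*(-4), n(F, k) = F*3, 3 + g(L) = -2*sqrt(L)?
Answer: 50 - 156*I ≈ 50.0 - 156.0*I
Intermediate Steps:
g(L) = -3 - 2*sqrt(L)
n(F, k) = 3*F
c(z) = 3 - 12*I (c(z) = 3*((-3 - 4*I) - 1*(-4)) = 3*((-3 - 4*I) + 4) = 3*(1 - 4*I) = 3 - 12*I)
E(I, A) = 6 + I*(3 - 12*I) (E(I, A) = (3 - 12*I)*I + 3*2 = I*(3 - 12*I) + 6 = 6 + I*(3 - 12*I))
5 + E(13, -3) = 5 + (6 + 13*(3 - 12*I)) = 5 + (6 + (39 - 156*I)) = 5 + (45 - 156*I) = 50 - 156*I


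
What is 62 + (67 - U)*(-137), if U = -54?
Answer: -16515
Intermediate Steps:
62 + (67 - U)*(-137) = 62 + (67 - 1*(-54))*(-137) = 62 + (67 + 54)*(-137) = 62 + 121*(-137) = 62 - 16577 = -16515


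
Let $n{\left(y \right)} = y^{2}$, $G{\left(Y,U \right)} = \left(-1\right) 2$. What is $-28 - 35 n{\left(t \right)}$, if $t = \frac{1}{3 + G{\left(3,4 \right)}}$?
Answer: $-63$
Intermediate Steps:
$G{\left(Y,U \right)} = -2$
$t = 1$ ($t = \frac{1}{3 - 2} = 1^{-1} = 1$)
$-28 - 35 n{\left(t \right)} = -28 - 35 \cdot 1^{2} = -28 - 35 = -63$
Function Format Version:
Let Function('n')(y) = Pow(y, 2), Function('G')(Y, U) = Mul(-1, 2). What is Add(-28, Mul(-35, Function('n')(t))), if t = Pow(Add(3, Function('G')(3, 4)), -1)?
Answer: -63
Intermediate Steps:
Function('G')(Y, U) = -2
t = 1 (t = Pow(Add(3, -2), -1) = Pow(1, -1) = 1)
Add(-28, Mul(-35, Function('n')(t))) = Add(-28, Mul(-35, Pow(1, 2))) = Add(-28, Mul(-35, 1)) = Add(-28, -35) = -63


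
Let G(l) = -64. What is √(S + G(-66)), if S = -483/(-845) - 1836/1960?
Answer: I*√53300770/910 ≈ 8.0228*I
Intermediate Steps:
S = -30237/82810 (S = -483*(-1/845) - 1836*1/1960 = 483/845 - 459/490 = -30237/82810 ≈ -0.36514)
√(S + G(-66)) = √(-30237/82810 - 64) = √(-5330077/82810) = I*√53300770/910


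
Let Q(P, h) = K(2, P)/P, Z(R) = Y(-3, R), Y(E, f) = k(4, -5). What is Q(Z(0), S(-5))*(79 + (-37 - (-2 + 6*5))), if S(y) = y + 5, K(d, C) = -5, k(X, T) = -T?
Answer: -14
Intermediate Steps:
Y(E, f) = 5 (Y(E, f) = -1*(-5) = 5)
Z(R) = 5
S(y) = 5 + y
Q(P, h) = -5/P
Q(Z(0), S(-5))*(79 + (-37 - (-2 + 6*5))) = (-5/5)*(79 + (-37 - (-2 + 6*5))) = (-5*1/5)*(79 + (-37 - (-2 + 30))) = -(79 + (-37 - 1*28)) = -(79 + (-37 - 28)) = -(79 - 65) = -1*14 = -14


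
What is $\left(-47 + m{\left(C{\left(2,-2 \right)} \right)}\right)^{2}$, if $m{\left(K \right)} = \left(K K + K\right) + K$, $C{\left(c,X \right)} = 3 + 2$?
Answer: $144$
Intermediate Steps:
$C{\left(c,X \right)} = 5$
$m{\left(K \right)} = K^{2} + 2 K$ ($m{\left(K \right)} = \left(K^{2} + K\right) + K = \left(K + K^{2}\right) + K = K^{2} + 2 K$)
$\left(-47 + m{\left(C{\left(2,-2 \right)} \right)}\right)^{2} = \left(-47 + 5 \left(2 + 5\right)\right)^{2} = \left(-47 + 5 \cdot 7\right)^{2} = \left(-47 + 35\right)^{2} = \left(-12\right)^{2} = 144$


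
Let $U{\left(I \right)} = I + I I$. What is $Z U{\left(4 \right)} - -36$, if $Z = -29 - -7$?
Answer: $-404$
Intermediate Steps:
$U{\left(I \right)} = I + I^{2}$
$Z = -22$ ($Z = -29 + 7 = -22$)
$Z U{\left(4 \right)} - -36 = - 22 \cdot 4 \left(1 + 4\right) - -36 = - 22 \cdot 4 \cdot 5 + 36 = \left(-22\right) 20 + 36 = -440 + 36 = -404$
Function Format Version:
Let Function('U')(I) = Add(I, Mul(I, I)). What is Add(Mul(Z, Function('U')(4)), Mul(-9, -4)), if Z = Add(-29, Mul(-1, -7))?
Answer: -404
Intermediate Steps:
Function('U')(I) = Add(I, Pow(I, 2))
Z = -22 (Z = Add(-29, 7) = -22)
Add(Mul(Z, Function('U')(4)), Mul(-9, -4)) = Add(Mul(-22, Mul(4, Add(1, 4))), Mul(-9, -4)) = Add(Mul(-22, Mul(4, 5)), 36) = Add(Mul(-22, 20), 36) = Add(-440, 36) = -404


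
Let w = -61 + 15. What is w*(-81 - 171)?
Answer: 11592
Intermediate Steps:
w = -46
w*(-81 - 171) = -46*(-81 - 171) = -46*(-252) = 11592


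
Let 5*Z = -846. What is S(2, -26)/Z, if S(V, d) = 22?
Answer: -55/423 ≈ -0.13002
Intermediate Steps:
Z = -846/5 (Z = (1/5)*(-846) = -846/5 ≈ -169.20)
S(2, -26)/Z = 22/(-846/5) = 22*(-5/846) = -55/423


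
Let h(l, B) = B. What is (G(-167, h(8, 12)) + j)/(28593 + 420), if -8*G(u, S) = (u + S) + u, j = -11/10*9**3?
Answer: -15233/580260 ≈ -0.026252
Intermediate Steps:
j = -8019/10 (j = -11*1/10*729 = -11/10*729 = -8019/10 ≈ -801.90)
G(u, S) = -u/4 - S/8 (G(u, S) = -((u + S) + u)/8 = -((S + u) + u)/8 = -(S + 2*u)/8 = -u/4 - S/8)
(G(-167, h(8, 12)) + j)/(28593 + 420) = ((-1/4*(-167) - 1/8*12) - 8019/10)/(28593 + 420) = ((167/4 - 3/2) - 8019/10)/29013 = (161/4 - 8019/10)*(1/29013) = -15233/20*1/29013 = -15233/580260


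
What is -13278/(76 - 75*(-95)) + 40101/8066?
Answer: 181666953/58083266 ≈ 3.1277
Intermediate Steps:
-13278/(76 - 75*(-95)) + 40101/8066 = -13278/(76 + 7125) + 40101*(1/8066) = -13278/7201 + 40101/8066 = 181666953/58083266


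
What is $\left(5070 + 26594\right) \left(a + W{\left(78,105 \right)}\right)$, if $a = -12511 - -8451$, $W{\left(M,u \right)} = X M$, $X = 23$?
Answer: $-71750624$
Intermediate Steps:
$W{\left(M,u \right)} = 23 M$
$a = -4060$ ($a = -12511 + 8451 = -4060$)
$\left(5070 + 26594\right) \left(a + W{\left(78,105 \right)}\right) = \left(5070 + 26594\right) \left(-4060 + 23 \cdot 78\right) = 31664 \left(-4060 + 1794\right) = 31664 \left(-2266\right) = -71750624$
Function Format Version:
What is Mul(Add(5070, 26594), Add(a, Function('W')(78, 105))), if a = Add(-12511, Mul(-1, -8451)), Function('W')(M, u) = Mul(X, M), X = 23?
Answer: -71750624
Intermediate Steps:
Function('W')(M, u) = Mul(23, M)
a = -4060 (a = Add(-12511, 8451) = -4060)
Mul(Add(5070, 26594), Add(a, Function('W')(78, 105))) = Mul(Add(5070, 26594), Add(-4060, Mul(23, 78))) = Mul(31664, Add(-4060, 1794)) = Mul(31664, -2266) = -71750624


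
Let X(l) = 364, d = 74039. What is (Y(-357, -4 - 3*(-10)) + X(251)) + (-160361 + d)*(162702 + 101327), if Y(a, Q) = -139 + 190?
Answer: -22791510923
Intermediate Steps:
Y(a, Q) = 51
(Y(-357, -4 - 3*(-10)) + X(251)) + (-160361 + d)*(162702 + 101327) = (51 + 364) + (-160361 + 74039)*(162702 + 101327) = 415 - 86322*264029 = 415 - 22791511338 = -22791510923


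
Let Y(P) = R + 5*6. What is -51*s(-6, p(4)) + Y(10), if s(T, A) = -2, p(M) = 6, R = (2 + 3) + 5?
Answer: 142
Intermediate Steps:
R = 10 (R = 5 + 5 = 10)
Y(P) = 40 (Y(P) = 10 + 5*6 = 10 + 30 = 40)
-51*s(-6, p(4)) + Y(10) = -51*(-2) + 40 = 102 + 40 = 142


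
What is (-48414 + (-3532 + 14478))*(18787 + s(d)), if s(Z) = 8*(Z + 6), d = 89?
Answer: -732386996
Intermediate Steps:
s(Z) = 48 + 8*Z (s(Z) = 8*(6 + Z) = 48 + 8*Z)
(-48414 + (-3532 + 14478))*(18787 + s(d)) = (-48414 + (-3532 + 14478))*(18787 + (48 + 8*89)) = (-48414 + 10946)*(18787 + (48 + 712)) = -37468*(18787 + 760) = -37468*19547 = -732386996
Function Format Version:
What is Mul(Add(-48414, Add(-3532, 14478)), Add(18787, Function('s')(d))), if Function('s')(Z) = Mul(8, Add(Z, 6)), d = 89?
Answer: -732386996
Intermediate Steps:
Function('s')(Z) = Add(48, Mul(8, Z)) (Function('s')(Z) = Mul(8, Add(6, Z)) = Add(48, Mul(8, Z)))
Mul(Add(-48414, Add(-3532, 14478)), Add(18787, Function('s')(d))) = Mul(Add(-48414, Add(-3532, 14478)), Add(18787, Add(48, Mul(8, 89)))) = Mul(Add(-48414, 10946), Add(18787, Add(48, 712))) = Mul(-37468, Add(18787, 760)) = Mul(-37468, 19547) = -732386996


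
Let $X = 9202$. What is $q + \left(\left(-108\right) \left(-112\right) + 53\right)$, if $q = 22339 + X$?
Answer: $43690$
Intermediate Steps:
$q = 31541$ ($q = 22339 + 9202 = 31541$)
$q + \left(\left(-108\right) \left(-112\right) + 53\right) = 31541 + \left(\left(-108\right) \left(-112\right) + 53\right) = 31541 + \left(12096 + 53\right) = 31541 + 12149 = 43690$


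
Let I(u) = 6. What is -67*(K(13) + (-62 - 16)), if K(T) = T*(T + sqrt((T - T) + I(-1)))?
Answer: -6097 - 871*sqrt(6) ≈ -8230.5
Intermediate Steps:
K(T) = T*(T + sqrt(6)) (K(T) = T*(T + sqrt((T - T) + 6)) = T*(T + sqrt(0 + 6)) = T*(T + sqrt(6)))
-67*(K(13) + (-62 - 16)) = -67*(13*(13 + sqrt(6)) + (-62 - 16)) = -67*((169 + 13*sqrt(6)) - 78) = -67*(91 + 13*sqrt(6)) = -6097 - 871*sqrt(6)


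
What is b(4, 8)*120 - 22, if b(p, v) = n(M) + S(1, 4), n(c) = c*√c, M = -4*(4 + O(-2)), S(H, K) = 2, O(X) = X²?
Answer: 218 - 15360*I*√2 ≈ 218.0 - 21722.0*I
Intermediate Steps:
M = -32 (M = -4*(4 + (-2)²) = -4*(4 + 4) = -4*8 = -32)
n(c) = c^(3/2)
b(p, v) = 2 - 128*I*√2 (b(p, v) = (-32)^(3/2) + 2 = -128*I*√2 + 2 = 2 - 128*I*√2)
b(4, 8)*120 - 22 = (2 - 128*I*√2)*120 - 22 = (240 - 15360*I*√2) - 22 = 218 - 15360*I*√2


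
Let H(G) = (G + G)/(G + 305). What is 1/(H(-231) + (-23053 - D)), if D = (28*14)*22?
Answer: -37/1172280 ≈ -3.1562e-5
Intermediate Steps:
D = 8624 (D = 392*22 = 8624)
H(G) = 2*G/(305 + G) (H(G) = (2*G)/(305 + G) = 2*G/(305 + G))
1/(H(-231) + (-23053 - D)) = 1/(2*(-231)/(305 - 231) + (-23053 - 1*8624)) = 1/(2*(-231)/74 + (-23053 - 8624)) = 1/(2*(-231)*(1/74) - 31677) = 1/(-231/37 - 31677) = 1/(-1172280/37) = -37/1172280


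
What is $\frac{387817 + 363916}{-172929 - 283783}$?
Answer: $- \frac{751733}{456712} \approx -1.646$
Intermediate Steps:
$\frac{387817 + 363916}{-172929 - 283783} = \frac{751733}{-456712} = 751733 \left(- \frac{1}{456712}\right) = - \frac{751733}{456712}$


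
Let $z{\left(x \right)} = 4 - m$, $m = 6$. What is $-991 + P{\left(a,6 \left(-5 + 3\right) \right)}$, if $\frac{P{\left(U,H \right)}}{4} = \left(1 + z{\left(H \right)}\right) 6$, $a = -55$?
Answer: $-1015$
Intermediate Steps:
$z{\left(x \right)} = -2$ ($z{\left(x \right)} = 4 - 6 = -2$)
$P{\left(U,H \right)} = -24$ ($P{\left(U,H \right)} = 4 \left(1 - 2\right) 6 = 4 \left(\left(-1\right) 6\right) = 4 \left(-6\right) = -24$)
$-991 + P{\left(a,6 \left(-5 + 3\right) \right)} = -991 - 24 = -1015$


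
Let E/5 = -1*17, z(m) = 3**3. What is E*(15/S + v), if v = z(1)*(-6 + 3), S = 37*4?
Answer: 1017705/148 ≈ 6876.4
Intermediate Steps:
z(m) = 27
S = 148
E = -85 (E = 5*(-1*17) = 5*(-17) = -85)
v = -81 (v = 27*(-6 + 3) = 27*(-3) = -81)
E*(15/S + v) = -85*(15/148 - 81) = -85*(-11973/148) = 1017705/148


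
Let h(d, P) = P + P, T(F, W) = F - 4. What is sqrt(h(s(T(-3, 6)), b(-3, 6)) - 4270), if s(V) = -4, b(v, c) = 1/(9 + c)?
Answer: 4*I*sqrt(60045)/15 ≈ 65.344*I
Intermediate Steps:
T(F, W) = -4 + F
h(d, P) = 2*P
sqrt(h(s(T(-3, 6)), b(-3, 6)) - 4270) = sqrt(2/(9 + 6) - 4270) = sqrt(2/15 - 4270) = sqrt(-64048/15) = 4*I*sqrt(60045)/15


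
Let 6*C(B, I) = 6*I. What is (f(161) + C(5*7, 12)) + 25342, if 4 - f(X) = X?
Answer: 25197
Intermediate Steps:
C(B, I) = I (C(B, I) = (6*I)/6 = I)
f(X) = 4 - X
(f(161) + C(5*7, 12)) + 25342 = ((4 - 1*161) + 12) + 25342 = ((4 - 161) + 12) + 25342 = (-157 + 12) + 25342 = -145 + 25342 = 25197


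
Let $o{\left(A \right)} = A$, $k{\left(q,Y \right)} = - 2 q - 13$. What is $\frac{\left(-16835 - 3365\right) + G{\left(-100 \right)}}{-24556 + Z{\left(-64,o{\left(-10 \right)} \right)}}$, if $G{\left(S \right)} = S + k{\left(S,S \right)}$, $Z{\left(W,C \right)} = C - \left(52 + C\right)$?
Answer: $\frac{20113}{24608} \approx 0.81734$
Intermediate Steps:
$k{\left(q,Y \right)} = -13 - 2 q$
$Z{\left(W,C \right)} = -52$
$G{\left(S \right)} = -13 - S$ ($G{\left(S \right)} = S - \left(13 + 2 S\right) = -13 - S$)
$\frac{\left(-16835 - 3365\right) + G{\left(-100 \right)}}{-24556 + Z{\left(-64,o{\left(-10 \right)} \right)}} = \frac{\left(-16835 - 3365\right) - -87}{-24556 - 52} = \frac{\left(-16835 - 3365\right) + \left(-13 + 100\right)}{-24608} = \left(-20200 + 87\right) \left(- \frac{1}{24608}\right) = \left(-20113\right) \left(- \frac{1}{24608}\right) = \frac{20113}{24608}$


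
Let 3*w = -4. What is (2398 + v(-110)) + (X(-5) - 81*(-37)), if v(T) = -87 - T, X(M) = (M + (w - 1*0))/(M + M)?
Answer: 162559/30 ≈ 5418.6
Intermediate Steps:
w = -4/3 (w = (⅓)*(-4) = -4/3 ≈ -1.3333)
X(M) = (-4/3 + M)/(2*M) (X(M) = (M + (-4/3 - 1*0))/(M + M) = (M + (-4/3 + 0))/((2*M)) = (M - 4/3)*(1/(2*M)) = (-4/3 + M)*(1/(2*M)) = (-4/3 + M)/(2*M))
(2398 + v(-110)) + (X(-5) - 81*(-37)) = (2398 + (-87 - 1*(-110))) + ((⅙)*(-4 + 3*(-5))/(-5) - 81*(-37)) = (2398 + (-87 + 110)) + ((⅙)*(-⅕)*(-4 - 15) + 2997) = (2398 + 23) + ((⅙)*(-⅕)*(-19) + 2997) = 2421 + (19/30 + 2997) = 2421 + 89929/30 = 162559/30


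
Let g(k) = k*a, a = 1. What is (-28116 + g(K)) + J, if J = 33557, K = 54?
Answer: 5495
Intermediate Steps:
g(k) = k (g(k) = k*1 = k)
(-28116 + g(K)) + J = (-28116 + 54) + 33557 = -28062 + 33557 = 5495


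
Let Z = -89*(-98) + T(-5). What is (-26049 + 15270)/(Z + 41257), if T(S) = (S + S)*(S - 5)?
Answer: -3593/16693 ≈ -0.21524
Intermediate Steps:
T(S) = 2*S*(-5 + S) (T(S) = (2*S)*(-5 + S) = 2*S*(-5 + S))
Z = 8822 (Z = -89*(-98) + 2*(-5)*(-5 - 5) = 8722 + 2*(-5)*(-10) = 8722 + 100 = 8822)
(-26049 + 15270)/(Z + 41257) = (-26049 + 15270)/(8822 + 41257) = -10779/50079 = -10779*1/50079 = -3593/16693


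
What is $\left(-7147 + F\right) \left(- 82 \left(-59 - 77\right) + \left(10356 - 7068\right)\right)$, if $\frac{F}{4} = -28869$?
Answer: $-1770676120$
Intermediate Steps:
$F = -115476$ ($F = 4 \left(-28869\right) = -115476$)
$\left(-7147 + F\right) \left(- 82 \left(-59 - 77\right) + \left(10356 - 7068\right)\right) = \left(-7147 - 115476\right) \left(- 82 \left(-59 - 77\right) + \left(10356 - 7068\right)\right) = - 122623 \left(\left(-82\right) \left(-136\right) + \left(10356 - 7068\right)\right) = - 122623 \left(11152 + 3288\right) = \left(-122623\right) 14440 = -1770676120$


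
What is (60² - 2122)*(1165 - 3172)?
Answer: -2966346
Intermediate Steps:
(60² - 2122)*(1165 - 3172) = (3600 - 2122)*(-2007) = 1478*(-2007) = -2966346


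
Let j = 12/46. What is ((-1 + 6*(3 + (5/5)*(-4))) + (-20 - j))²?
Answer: 393129/529 ≈ 743.16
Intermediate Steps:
j = 6/23 (j = 12*(1/46) = 6/23 ≈ 0.26087)
((-1 + 6*(3 + (5/5)*(-4))) + (-20 - j))² = ((-1 + 6*(3 + (5/5)*(-4))) + (-20 - 1*6/23))² = ((-1 + 6*(3 + (5*(⅕))*(-4))) + (-20 - 6/23))² = ((-1 + 6*(3 + 1*(-4))) - 466/23)² = ((-1 + 6*(3 - 4)) - 466/23)² = ((-1 + 6*(-1)) - 466/23)² = ((-1 - 6) - 466/23)² = (-7 - 466/23)² = (-627/23)² = 393129/529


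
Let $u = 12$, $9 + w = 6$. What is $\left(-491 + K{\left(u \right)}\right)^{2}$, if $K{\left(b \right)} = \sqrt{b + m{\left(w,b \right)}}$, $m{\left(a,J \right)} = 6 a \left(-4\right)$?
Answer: $241165 - 1964 \sqrt{21} \approx 2.3216 \cdot 10^{5}$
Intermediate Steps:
$w = -3$ ($w = -9 + 6 = -3$)
$m{\left(a,J \right)} = - 24 a$
$K{\left(b \right)} = \sqrt{72 + b}$ ($K{\left(b \right)} = \sqrt{b - -72} = \sqrt{b + 72} = \sqrt{72 + b}$)
$\left(-491 + K{\left(u \right)}\right)^{2} = \left(-491 + \sqrt{72 + 12}\right)^{2} = \left(-491 + \sqrt{84}\right)^{2} = \left(-491 + 2 \sqrt{21}\right)^{2}$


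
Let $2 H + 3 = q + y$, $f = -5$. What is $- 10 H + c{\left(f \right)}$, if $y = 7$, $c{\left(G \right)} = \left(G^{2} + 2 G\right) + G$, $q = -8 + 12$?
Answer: $-30$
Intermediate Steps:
$q = 4$
$c{\left(G \right)} = G^{2} + 3 G$
$H = 4$ ($H = - \frac{3}{2} + \frac{4 + 7}{2} = - \frac{3}{2} + \frac{1}{2} \cdot 11 = - \frac{3}{2} + \frac{11}{2} = 4$)
$- 10 H + c{\left(f \right)} = \left(-10\right) 4 - 5 \left(3 - 5\right) = -40 - -10 = -40 + 10 = -30$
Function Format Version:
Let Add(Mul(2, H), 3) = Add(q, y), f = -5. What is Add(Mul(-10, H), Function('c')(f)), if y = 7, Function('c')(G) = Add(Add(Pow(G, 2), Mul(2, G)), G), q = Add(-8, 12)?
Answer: -30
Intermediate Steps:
q = 4
Function('c')(G) = Add(Pow(G, 2), Mul(3, G))
H = 4 (H = Add(Rational(-3, 2), Mul(Rational(1, 2), Add(4, 7))) = Add(Rational(-3, 2), Mul(Rational(1, 2), 11)) = Add(Rational(-3, 2), Rational(11, 2)) = 4)
Add(Mul(-10, H), Function('c')(f)) = Add(Mul(-10, 4), Mul(-5, Add(3, -5))) = Add(-40, Mul(-5, -2)) = Add(-40, 10) = -30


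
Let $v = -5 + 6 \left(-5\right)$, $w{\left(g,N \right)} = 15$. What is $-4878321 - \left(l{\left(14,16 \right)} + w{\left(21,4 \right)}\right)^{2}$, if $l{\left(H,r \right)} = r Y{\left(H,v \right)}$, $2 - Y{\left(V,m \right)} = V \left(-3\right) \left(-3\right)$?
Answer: $-8755282$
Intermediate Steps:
$v = -35$ ($v = -5 - 30 = -35$)
$Y{\left(V,m \right)} = 2 - 9 V$ ($Y{\left(V,m \right)} = 2 - V \left(-3\right) \left(-3\right) = 2 - - 3 V \left(-3\right) = 2 - 9 V$)
$l{\left(H,r \right)} = r \left(2 - 9 H\right)$
$-4878321 - \left(l{\left(14,16 \right)} + w{\left(21,4 \right)}\right)^{2} = -4878321 - \left(16 \left(2 - 126\right) + 15\right)^{2} = -4878321 - \left(16 \left(-124\right) + 15\right)^{2} = -4878321 - \left(-1984 + 15\right)^{2} = -4878321 - \left(-1969\right)^{2} = -4878321 - 3876961 = -8755282$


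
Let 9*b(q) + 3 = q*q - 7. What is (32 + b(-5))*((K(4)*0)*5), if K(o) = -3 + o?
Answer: 0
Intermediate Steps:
b(q) = -10/9 + q**2/9 (b(q) = -1/3 + (q*q - 7)/9 = -1/3 + (q**2 - 7)/9 = -1/3 + (-7 + q**2)/9 = -1/3 + (-7/9 + q**2/9) = -10/9 + q**2/9)
(32 + b(-5))*((K(4)*0)*5) = (32 + (-10/9 + (1/9)*(-5)**2))*(((-3 + 4)*0)*5) = (32 + (-10/9 + (1/9)*25))*((1*0)*5) = (32 + (-10/9 + 25/9))*(0*5) = (32 + 5/3)*0 = (101/3)*0 = 0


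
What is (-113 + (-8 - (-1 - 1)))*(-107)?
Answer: 12733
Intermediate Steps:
(-113 + (-8 - (-1 - 1)))*(-107) = (-113 + (-8 - (-2)))*(-107) = (-113 + (-8 - 1*(-2)))*(-107) = (-113 + (-8 + 2))*(-107) = (-113 - 6)*(-107) = -119*(-107) = 12733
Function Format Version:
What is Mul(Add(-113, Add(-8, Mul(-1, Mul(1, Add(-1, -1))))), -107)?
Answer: 12733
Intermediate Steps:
Mul(Add(-113, Add(-8, Mul(-1, Mul(1, Add(-1, -1))))), -107) = Mul(Add(-113, Add(-8, Mul(-1, Mul(1, -2)))), -107) = Mul(Add(-113, Add(-8, Mul(-1, -2))), -107) = Mul(Add(-113, Add(-8, 2)), -107) = Mul(Add(-113, -6), -107) = Mul(-119, -107) = 12733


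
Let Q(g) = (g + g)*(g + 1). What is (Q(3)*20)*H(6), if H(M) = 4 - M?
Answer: -960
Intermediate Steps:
Q(g) = 2*g*(1 + g) (Q(g) = (2*g)*(1 + g) = 2*g*(1 + g))
(Q(3)*20)*H(6) = ((2*3*(1 + 3))*20)*(4 - 1*6) = ((2*3*4)*20)*(4 - 6) = (24*20)*(-2) = 480*(-2) = -960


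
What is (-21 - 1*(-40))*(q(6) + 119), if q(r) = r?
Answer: 2375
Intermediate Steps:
(-21 - 1*(-40))*(q(6) + 119) = (-21 - 1*(-40))*(6 + 119) = (-21 + 40)*125 = 19*125 = 2375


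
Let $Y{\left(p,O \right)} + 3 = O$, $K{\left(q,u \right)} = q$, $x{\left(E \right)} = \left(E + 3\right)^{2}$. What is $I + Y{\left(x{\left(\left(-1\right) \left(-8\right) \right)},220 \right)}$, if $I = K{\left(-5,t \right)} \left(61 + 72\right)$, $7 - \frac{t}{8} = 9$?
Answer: $-448$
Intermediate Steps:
$x{\left(E \right)} = \left(3 + E\right)^{2}$
$t = -16$ ($t = 56 - 72 = -16$)
$Y{\left(p,O \right)} = -3 + O$
$I = -665$ ($I = - 5 \left(61 + 72\right) = \left(-5\right) 133 = -665$)
$I + Y{\left(x{\left(\left(-1\right) \left(-8\right) \right)},220 \right)} = -665 + \left(-3 + 220\right) = -665 + 217 = -448$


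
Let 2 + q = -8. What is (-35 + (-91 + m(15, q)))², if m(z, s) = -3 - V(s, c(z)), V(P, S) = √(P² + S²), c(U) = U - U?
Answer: 19321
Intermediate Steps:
q = -10 (q = -2 - 8 = -10)
c(U) = 0
m(z, s) = -3 - √(s²) (m(z, s) = -3 - √(s² + 0²) = -3 - √(s² + 0) = -3 - √(s²))
(-35 + (-91 + m(15, q)))² = (-35 + (-91 + (-3 - √((-10)²))))² = (-35 + (-91 + (-3 - √100)))² = (-35 + (-91 + (-3 - 1*10)))² = (-35 + (-91 + (-3 - 10)))² = (-35 + (-91 - 13))² = (-35 - 104)² = (-139)² = 19321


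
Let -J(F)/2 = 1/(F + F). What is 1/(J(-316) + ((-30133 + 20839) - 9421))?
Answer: -316/5913939 ≈ -5.3433e-5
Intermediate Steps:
J(F) = -1/F (J(F) = -2/(F + F) = -2*1/(2*F) = -1/F)
1/(J(-316) + ((-30133 + 20839) - 9421)) = 1/(-1/(-316) + ((-30133 + 20839) - 9421)) = 1/(-1*(-1/316) + (-9294 - 9421)) = 1/(1/316 - 18715) = 1/(-5913939/316) = -316/5913939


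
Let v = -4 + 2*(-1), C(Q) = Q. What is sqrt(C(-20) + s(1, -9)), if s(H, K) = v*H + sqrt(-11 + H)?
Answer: sqrt(-26 + I*sqrt(10)) ≈ 0.30952 + 5.1084*I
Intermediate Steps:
v = -6 (v = -4 - 2 = -6)
s(H, K) = sqrt(-11 + H) - 6*H (s(H, K) = -6*H + sqrt(-11 + H) = sqrt(-11 + H) - 6*H)
sqrt(C(-20) + s(1, -9)) = sqrt(-20 + (sqrt(-11 + 1) - 6*1)) = sqrt(-20 + (sqrt(-10) - 6)) = sqrt(-20 + (I*sqrt(10) - 6)) = sqrt(-20 + (-6 + I*sqrt(10))) = sqrt(-26 + I*sqrt(10))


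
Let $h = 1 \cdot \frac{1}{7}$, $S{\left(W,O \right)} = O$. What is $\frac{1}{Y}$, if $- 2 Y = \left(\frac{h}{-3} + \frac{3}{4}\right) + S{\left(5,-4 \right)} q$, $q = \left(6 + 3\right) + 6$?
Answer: $\frac{168}{4981} \approx 0.033728$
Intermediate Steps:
$h = \frac{1}{7}$ ($h = 1 \cdot \frac{1}{7} = \frac{1}{7} \approx 0.14286$)
$q = 15$ ($q = 9 + 6 = 15$)
$Y = \frac{4981}{168}$ ($Y = - \frac{\left(\frac{1}{7 \left(-3\right)} + \frac{3}{4}\right) - 60}{2} = - \frac{\left(\frac{1}{7} \left(- \frac{1}{3}\right) + 3 \cdot \frac{1}{4}\right) - 60}{2} = - \frac{\left(- \frac{1}{21} + \frac{3}{4}\right) - 60}{2} = - \frac{\frac{59}{84} - 60}{2} = \left(- \frac{1}{2}\right) \left(- \frac{4981}{84}\right) = \frac{4981}{168} \approx 29.649$)
$\frac{1}{Y} = \frac{1}{\frac{4981}{168}} = \frac{168}{4981}$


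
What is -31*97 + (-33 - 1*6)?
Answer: -3046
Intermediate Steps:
-31*97 + (-33 - 1*6) = -3007 + (-33 - 6) = -3007 - 39 = -3046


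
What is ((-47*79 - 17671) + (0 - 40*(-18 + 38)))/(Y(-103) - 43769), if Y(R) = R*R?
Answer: 2773/4145 ≈ 0.66900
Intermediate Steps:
Y(R) = R²
((-47*79 - 17671) + (0 - 40*(-18 + 38)))/(Y(-103) - 43769) = ((-47*79 - 17671) + (0 - 40*(-18 + 38)))/((-103)² - 43769) = ((-3713 - 17671) + (0 - 40*20))/(10609 - 43769) = (-21384 + (0 - 800))/(-33160) = (-21384 - 800)*(-1/33160) = -22184*(-1/33160) = 2773/4145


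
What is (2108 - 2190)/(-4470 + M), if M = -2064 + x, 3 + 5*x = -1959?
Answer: 205/17316 ≈ 0.011839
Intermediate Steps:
x = -1962/5 (x = -⅗ + (⅕)*(-1959) = -⅗ - 1959/5 = -1962/5 ≈ -392.40)
M = -12282/5 (M = -2064 - 1962/5 = -12282/5 ≈ -2456.4)
(2108 - 2190)/(-4470 + M) = (2108 - 2190)/(-4470 - 12282/5) = -82/(-34632/5) = -82*(-5/34632) = 205/17316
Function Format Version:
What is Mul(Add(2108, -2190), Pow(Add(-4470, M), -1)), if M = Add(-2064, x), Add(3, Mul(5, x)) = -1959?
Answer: Rational(205, 17316) ≈ 0.011839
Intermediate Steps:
x = Rational(-1962, 5) (x = Add(Rational(-3, 5), Mul(Rational(1, 5), -1959)) = Add(Rational(-3, 5), Rational(-1959, 5)) = Rational(-1962, 5) ≈ -392.40)
M = Rational(-12282, 5) (M = Add(-2064, Rational(-1962, 5)) = Rational(-12282, 5) ≈ -2456.4)
Mul(Add(2108, -2190), Pow(Add(-4470, M), -1)) = Mul(Add(2108, -2190), Pow(Add(-4470, Rational(-12282, 5)), -1)) = Mul(-82, Pow(Rational(-34632, 5), -1)) = Mul(-82, Rational(-5, 34632)) = Rational(205, 17316)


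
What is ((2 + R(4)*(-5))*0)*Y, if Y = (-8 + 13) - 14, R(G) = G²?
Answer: 0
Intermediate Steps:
Y = -9 (Y = 5 - 14 = -9)
((2 + R(4)*(-5))*0)*Y = ((2 + 4²*(-5))*0)*(-9) = ((2 + 16*(-5))*0)*(-9) = ((2 - 80)*0)*(-9) = -78*0*(-9) = 0*(-9) = 0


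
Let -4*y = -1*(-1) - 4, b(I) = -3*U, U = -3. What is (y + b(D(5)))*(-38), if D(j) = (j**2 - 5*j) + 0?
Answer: -741/2 ≈ -370.50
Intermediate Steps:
D(j) = j**2 - 5*j
b(I) = 9 (b(I) = -3*(-3) = 9)
y = 3/4 (y = -(-1*(-1) - 4)/4 = -(1 - 4)/4 = -1/4*(-3) = 3/4 ≈ 0.75000)
(y + b(D(5)))*(-38) = (3/4 + 9)*(-38) = (39/4)*(-38) = -741/2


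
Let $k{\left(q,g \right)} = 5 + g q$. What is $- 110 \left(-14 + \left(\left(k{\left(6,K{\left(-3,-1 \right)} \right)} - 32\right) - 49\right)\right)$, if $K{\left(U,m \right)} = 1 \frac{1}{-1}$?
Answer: $10560$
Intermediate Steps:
$K{\left(U,m \right)} = -1$ ($K{\left(U,m \right)} = 1 \left(-1\right) = -1$)
$- 110 \left(-14 + \left(\left(k{\left(6,K{\left(-3,-1 \right)} \right)} - 32\right) - 49\right)\right) = - 110 \left(-14 + \left(\left(\left(5 - 6\right) - 32\right) - 49\right)\right) = - 110 \left(-14 - 82\right) = \left(-110\right) \left(-96\right) = 10560$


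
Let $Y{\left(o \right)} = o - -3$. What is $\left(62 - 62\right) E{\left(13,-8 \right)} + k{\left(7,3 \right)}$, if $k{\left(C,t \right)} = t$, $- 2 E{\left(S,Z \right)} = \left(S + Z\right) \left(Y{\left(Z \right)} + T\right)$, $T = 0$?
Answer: $3$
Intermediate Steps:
$Y{\left(o \right)} = 3 + o$ ($Y{\left(o \right)} = o + 3 = 3 + o$)
$E{\left(S,Z \right)} = - \frac{\left(3 + Z\right) \left(S + Z\right)}{2}$ ($E{\left(S,Z \right)} = - \frac{\left(S + Z\right) \left(\left(3 + Z\right) + 0\right)}{2} = - \frac{\left(S + Z\right) \left(3 + Z\right)}{2} = - \frac{\left(3 + Z\right) \left(S + Z\right)}{2}$)
$\left(62 - 62\right) E{\left(13,-8 \right)} + k{\left(7,3 \right)} = \left(62 - 62\right) \frac{\left(3 - 8\right) \left(\left(-1\right) 13 - -8\right)}{2} + 3 = 0 \cdot \frac{1}{2} \left(-5\right) \left(-13 + 8\right) + 3 = 0 \cdot \frac{1}{2} \left(-5\right) \left(-5\right) + 3 = 0 \cdot \frac{25}{2} + 3 = 0 + 3 = 3$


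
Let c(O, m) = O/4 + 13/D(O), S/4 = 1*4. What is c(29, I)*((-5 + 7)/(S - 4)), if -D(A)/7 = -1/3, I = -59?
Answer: 359/168 ≈ 2.1369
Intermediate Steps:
S = 16 (S = 4*(1*4) = 4*4 = 16)
D(A) = 7/3 (D(A) = -(-7)/3 = -7*(-⅓) = 7/3)
c(O, m) = 39/7 + O/4 (c(O, m) = O/4 + 13/(7/3) = O*(¼) + 13*(3/7) = O/4 + 39/7 = 39/7 + O/4)
c(29, I)*((-5 + 7)/(S - 4)) = (39/7 + (¼)*29)*((-5 + 7)/(16 - 4)) = (39/7 + 29/4)*(2/12) = 359*(2*(1/12))/28 = (359/28)*(⅙) = 359/168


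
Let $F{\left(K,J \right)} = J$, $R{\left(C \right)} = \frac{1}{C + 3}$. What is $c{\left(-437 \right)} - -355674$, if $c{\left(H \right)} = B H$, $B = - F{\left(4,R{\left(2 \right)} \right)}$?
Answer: $\frac{1778807}{5} \approx 3.5576 \cdot 10^{5}$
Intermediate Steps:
$R{\left(C \right)} = \frac{1}{3 + C}$
$B = - \frac{1}{5}$ ($B = - \frac{1}{3 + 2} = - \frac{1}{5} \approx -0.2$)
$c{\left(H \right)} = - \frac{H}{5}$
$c{\left(-437 \right)} - -355674 = \left(- \frac{1}{5}\right) \left(-437\right) - -355674 = \frac{437}{5} + 355674 = \frac{1778807}{5}$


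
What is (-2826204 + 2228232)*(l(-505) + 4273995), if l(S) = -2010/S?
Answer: -258128903536884/101 ≈ -2.5557e+12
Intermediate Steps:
(-2826204 + 2228232)*(l(-505) + 4273995) = (-2826204 + 2228232)*(-2010/(-505) + 4273995) = -597972*(-2010*(-1/505) + 4273995) = -597972*(402/101 + 4273995) = -597972*431673897/101 = -258128903536884/101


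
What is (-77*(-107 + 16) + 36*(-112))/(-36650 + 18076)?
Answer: -2975/18574 ≈ -0.16017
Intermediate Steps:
(-77*(-107 + 16) + 36*(-112))/(-36650 + 18076) = (-77*(-91) - 4032)/(-18574) = (7007 - 4032)*(-1/18574) = 2975*(-1/18574) = -2975/18574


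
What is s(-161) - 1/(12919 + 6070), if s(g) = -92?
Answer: -1746989/18989 ≈ -92.000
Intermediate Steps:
s(-161) - 1/(12919 + 6070) = -92 - 1/(12919 + 6070) = -92 - 1/18989 = -1746989/18989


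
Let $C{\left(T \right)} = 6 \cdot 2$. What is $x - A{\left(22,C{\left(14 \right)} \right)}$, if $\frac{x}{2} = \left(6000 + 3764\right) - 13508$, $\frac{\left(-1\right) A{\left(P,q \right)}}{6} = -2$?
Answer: $-7500$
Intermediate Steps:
$C{\left(T \right)} = 12$
$A{\left(P,q \right)} = 12$ ($A{\left(P,q \right)} = \left(-6\right) \left(-2\right) = 12$)
$x = -7488$ ($x = 2 \left(\left(6000 + 3764\right) - 13508\right) = 2 \left(9764 - 13508\right) = 2 \left(-3744\right) = -7488$)
$x - A{\left(22,C{\left(14 \right)} \right)} = -7488 - 12 = -7500$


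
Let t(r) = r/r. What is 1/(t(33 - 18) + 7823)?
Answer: 1/7824 ≈ 0.00012781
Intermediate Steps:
t(r) = 1
1/(t(33 - 18) + 7823) = 1/(1 + 7823) = 1/7824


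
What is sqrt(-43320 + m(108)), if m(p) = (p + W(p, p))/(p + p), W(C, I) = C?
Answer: I*sqrt(43319) ≈ 208.13*I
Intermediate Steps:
m(p) = 1 (m(p) = (p + p)/(p + p) = (2*p)/((2*p)) = (2*p)*(1/(2*p)) = 1)
sqrt(-43320 + m(108)) = sqrt(-43320 + 1) = sqrt(-43319) = I*sqrt(43319)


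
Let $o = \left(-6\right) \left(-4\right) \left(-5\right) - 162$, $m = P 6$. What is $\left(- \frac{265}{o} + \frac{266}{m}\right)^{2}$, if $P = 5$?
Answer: $\frac{21242881}{220900} \approx 96.165$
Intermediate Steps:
$m = 30$ ($m = 5 \cdot 6 = 30$)
$o = -282$ ($o = 24 \left(-5\right) - 162 = -120 - 162 = -282$)
$\left(- \frac{265}{o} + \frac{266}{m}\right)^{2} = \left(- \frac{265}{-282} + \frac{266}{30}\right)^{2} = \left(\left(-265\right) \left(- \frac{1}{282}\right) + 266 \cdot \frac{1}{30}\right)^{2} = \left(\frac{265}{282} + \frac{133}{15}\right)^{2} = \left(\frac{4609}{470}\right)^{2} = \frac{21242881}{220900}$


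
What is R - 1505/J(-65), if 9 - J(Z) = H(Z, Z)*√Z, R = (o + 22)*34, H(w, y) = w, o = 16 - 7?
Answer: 289526579/274706 + 97825*I*√65/274706 ≈ 1054.0 + 2.871*I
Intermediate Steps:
o = 9
R = 1054 (R = (9 + 22)*34 = 31*34 = 1054)
J(Z) = 9 - Z^(3/2) (J(Z) = 9 - Z*√Z = 9 - Z^(3/2))
R - 1505/J(-65) = 1054 - 1505/(9 - (-65)^(3/2)) = 1054 - 1505/(9 - (-65)*I*√65) = 1054 - 1505/(9 + 65*I*√65)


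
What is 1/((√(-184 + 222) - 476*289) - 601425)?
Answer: -738989/546104742083 - √38/546104742083 ≈ -1.3532e-6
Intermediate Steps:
1/((√(-184 + 222) - 476*289) - 601425) = 1/((√38 - 137564) - 601425) = 1/((-137564 + √38) - 601425) = 1/(-738989 + √38)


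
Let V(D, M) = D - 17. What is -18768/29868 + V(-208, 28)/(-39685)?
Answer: -12301463/19755193 ≈ -0.62269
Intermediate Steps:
V(D, M) = -17 + D
-18768/29868 + V(-208, 28)/(-39685) = -18768/29868 + (-17 - 208)/(-39685) = -18768*1/29868 - 225*(-1/39685) = -1564/2489 + 45/7937 = -12301463/19755193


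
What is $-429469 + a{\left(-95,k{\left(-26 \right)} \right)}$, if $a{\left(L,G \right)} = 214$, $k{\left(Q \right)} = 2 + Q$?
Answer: $-429255$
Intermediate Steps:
$-429469 + a{\left(-95,k{\left(-26 \right)} \right)} = -429469 + 214 = -429255$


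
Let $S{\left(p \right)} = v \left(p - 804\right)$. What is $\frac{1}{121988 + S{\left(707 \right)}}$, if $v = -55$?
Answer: $\frac{1}{127323} \approx 7.854 \cdot 10^{-6}$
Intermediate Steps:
$S{\left(p \right)} = 44220 - 55 p$ ($S{\left(p \right)} = - 55 \left(p - 804\right) = - 55 \left(-804 + p\right) = 44220 - 55 p$)
$\frac{1}{121988 + S{\left(707 \right)}} = \frac{1}{121988 + \left(44220 - 38885\right)} = \frac{1}{121988 + 5335} = \frac{1}{127323}$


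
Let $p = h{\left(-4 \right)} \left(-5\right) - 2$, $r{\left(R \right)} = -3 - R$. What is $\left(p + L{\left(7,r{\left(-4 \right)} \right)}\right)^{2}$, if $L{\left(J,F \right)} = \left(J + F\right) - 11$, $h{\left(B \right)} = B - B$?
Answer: $25$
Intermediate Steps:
$h{\left(B \right)} = 0$
$L{\left(J,F \right)} = -11 + F + J$ ($L{\left(J,F \right)} = \left(F + J\right) - 11 = -11 + F + J$)
$p = -2$ ($p = 0 \left(-5\right) - 2 = 0 - 2 = -2$)
$\left(p + L{\left(7,r{\left(-4 \right)} \right)}\right)^{2} = \left(-2 - 3\right)^{2} = \left(-5\right)^{2} = 25$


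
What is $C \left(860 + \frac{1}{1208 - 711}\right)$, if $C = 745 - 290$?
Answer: $\frac{27782365}{71} \approx 3.913 \cdot 10^{5}$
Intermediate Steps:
$C = 455$ ($C = 745 - 290 = 455$)
$C \left(860 + \frac{1}{1208 - 711}\right) = 455 \left(860 + \frac{1}{1208 - 711}\right) = 455 \left(860 + \frac{1}{497}\right) = 455 \cdot \frac{427421}{497} = \frac{27782365}{71}$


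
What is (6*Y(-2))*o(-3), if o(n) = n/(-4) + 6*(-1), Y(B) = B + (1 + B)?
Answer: 189/2 ≈ 94.500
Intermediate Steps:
Y(B) = 1 + 2*B
o(n) = -6 - n/4 (o(n) = n*(-¼) - 6 = -n/4 - 6 = -6 - n/4)
(6*Y(-2))*o(-3) = (6*(1 + 2*(-2)))*(-6 - ¼*(-3)) = (6*(1 - 4))*(-6 + ¾) = (6*(-3))*(-21/4) = -18*(-21/4) = 189/2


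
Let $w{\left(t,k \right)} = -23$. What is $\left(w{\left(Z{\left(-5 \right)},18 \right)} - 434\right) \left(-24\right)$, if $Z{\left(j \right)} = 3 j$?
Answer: $10968$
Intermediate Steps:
$\left(w{\left(Z{\left(-5 \right)},18 \right)} - 434\right) \left(-24\right) = \left(-23 - 434\right) \left(-24\right) = \left(-457\right) \left(-24\right) = 10968$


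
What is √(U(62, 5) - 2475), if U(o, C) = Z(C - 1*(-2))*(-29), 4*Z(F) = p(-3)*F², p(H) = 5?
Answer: I*√17005/2 ≈ 65.202*I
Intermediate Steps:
Z(F) = 5*F²/4 (Z(F) = (5*F²)/4 = 5*F²/4)
U(o, C) = -145*(2 + C)²/4 (U(o, C) = (5*(C - 1*(-2))²/4)*(-29) = (5*(C + 2)²/4)*(-29) = (5*(2 + C)²/4)*(-29) = -145*(2 + C)²/4)
√(U(62, 5) - 2475) = √(-145*(2 + 5)²/4 - 2475) = √(-145/4*7² - 2475) = √(-145/4*49 - 2475) = √(-7105/4 - 2475) = √(-17005/4) = I*√17005/2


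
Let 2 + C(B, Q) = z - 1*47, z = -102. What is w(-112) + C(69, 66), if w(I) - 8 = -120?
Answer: -263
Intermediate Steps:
w(I) = -112 (w(I) = 8 - 120 = -112)
C(B, Q) = -151 (C(B, Q) = -2 + (-102 - 1*47) = -2 + (-102 - 47) = -2 - 149 = -151)
w(-112) + C(69, 66) = -112 - 151 = -263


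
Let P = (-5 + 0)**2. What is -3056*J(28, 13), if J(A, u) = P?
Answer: -76400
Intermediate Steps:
P = 25 (P = (-5)**2 = 25)
J(A, u) = 25
-3056*J(28, 13) = -3056*25 = -76400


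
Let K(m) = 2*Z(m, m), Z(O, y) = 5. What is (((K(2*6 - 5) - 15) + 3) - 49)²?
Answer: 2601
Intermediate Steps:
K(m) = 10 (K(m) = 2*5 = 10)
(((K(2*6 - 5) - 15) + 3) - 49)² = (((10 - 15) + 3) - 49)² = ((-5 + 3) - 49)² = (-2 - 49)² = (-51)² = 2601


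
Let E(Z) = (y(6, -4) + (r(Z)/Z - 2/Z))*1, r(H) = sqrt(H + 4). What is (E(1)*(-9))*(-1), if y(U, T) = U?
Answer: 36 + 9*sqrt(5) ≈ 56.125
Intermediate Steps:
r(H) = sqrt(4 + H)
E(Z) = 6 - 2/Z + sqrt(4 + Z)/Z (E(Z) = (6 + (sqrt(4 + Z)/Z - 2/Z))*1 = (6 + (-2/Z + sqrt(4 + Z)/Z))*1 = (6 - 2/Z + sqrt(4 + Z)/Z)*1 = 6 - 2/Z + sqrt(4 + Z)/Z)
(E(1)*(-9))*(-1) = (((-2 + sqrt(4 + 1) + 6*1)/1)*(-9))*(-1) = ((1*(-2 + sqrt(5) + 6))*(-9))*(-1) = ((1*(4 + sqrt(5)))*(-9))*(-1) = ((4 + sqrt(5))*(-9))*(-1) = (-36 - 9*sqrt(5))*(-1) = 36 + 9*sqrt(5)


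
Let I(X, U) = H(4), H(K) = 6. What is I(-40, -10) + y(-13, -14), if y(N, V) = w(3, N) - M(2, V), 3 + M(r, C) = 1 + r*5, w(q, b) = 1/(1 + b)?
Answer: -25/12 ≈ -2.0833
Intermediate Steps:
I(X, U) = 6
M(r, C) = -2 + 5*r (M(r, C) = -3 + (1 + r*5) = -3 + (1 + 5*r) = -2 + 5*r)
y(N, V) = -8 + 1/(1 + N) (y(N, V) = 1/(1 + N) - (-2 + 5*2) = 1/(1 + N) - (-2 + 10) = 1/(1 + N) - 1*8 = 1/(1 + N) - 8 = -8 + 1/(1 + N))
I(-40, -10) + y(-13, -14) = 6 + (-7 - 8*(-13))/(1 - 13) = 6 + (-7 + 104)/(-12) = 6 - 1/12*97 = 6 - 97/12 = -25/12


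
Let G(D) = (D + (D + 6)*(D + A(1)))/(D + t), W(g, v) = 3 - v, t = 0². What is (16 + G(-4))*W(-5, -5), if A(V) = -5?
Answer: 172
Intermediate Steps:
t = 0
G(D) = (D + (-5 + D)*(6 + D))/D (G(D) = (D + (D + 6)*(D - 5))/(D + 0) = (D + (6 + D)*(-5 + D))/D = (D + (-5 + D)*(6 + D))/D)
(16 + G(-4))*W(-5, -5) = (16 + (2 - 4 - 30/(-4)))*(3 - 1*(-5)) = (16 + (2 - 4 - 30*(-¼)))*(3 + 5) = (16 + (2 - 4 + 15/2))*8 = (16 + 11/2)*8 = (43/2)*8 = 172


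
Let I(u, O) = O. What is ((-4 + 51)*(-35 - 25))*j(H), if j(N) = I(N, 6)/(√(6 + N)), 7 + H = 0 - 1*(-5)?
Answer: -8460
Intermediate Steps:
H = -2 (H = -7 + (0 - 1*(-5)) = -7 + (0 + 5) = -7 + 5 = -2)
j(N) = 6/√(6 + N) (j(N) = 6/(√(6 + N)) = 6/√(6 + N))
((-4 + 51)*(-35 - 25))*j(H) = ((-4 + 51)*(-35 - 25))*(6/√(6 - 2)) = (47*(-60))*(6/√4) = -16920/2 = -2820*3 = -8460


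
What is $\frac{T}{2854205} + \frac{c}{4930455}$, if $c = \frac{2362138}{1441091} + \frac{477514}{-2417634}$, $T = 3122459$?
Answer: $\frac{5363716567047939830395262}{4902912272846836293186285} \approx 1.094$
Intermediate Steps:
$c = \frac{2511322006859}{1742015299347}$ ($c = 2362138 \cdot \frac{1}{1441091} + 477514 \left(- \frac{1}{2417634}\right) = \frac{2362138}{1441091} - \frac{238757}{1208817} = \frac{2511322006859}{1742015299347} \approx 1.4416$)
$\frac{T}{2854205} + \frac{c}{4930455} = \frac{3122459}{2854205} + \frac{2511322006859}{1742015299347 \cdot 4930455} = 3122459 \cdot \frac{1}{2854205} + \frac{2511322006859}{1742015299347} \cdot \frac{1}{4930455} = \frac{3122459}{2854205} + \frac{2511322006859}{8588928042741912885} = \frac{5363716567047939830395262}{4902912272846836293186285}$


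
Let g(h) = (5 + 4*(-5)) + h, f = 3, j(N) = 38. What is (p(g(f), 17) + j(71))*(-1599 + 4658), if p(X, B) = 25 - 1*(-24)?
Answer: 266133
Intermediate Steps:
g(h) = -15 + h (g(h) = (5 - 20) + h = -15 + h)
p(X, B) = 49 (p(X, B) = 25 + 24 = 49)
(p(g(f), 17) + j(71))*(-1599 + 4658) = (49 + 38)*(-1599 + 4658) = 87*3059 = 266133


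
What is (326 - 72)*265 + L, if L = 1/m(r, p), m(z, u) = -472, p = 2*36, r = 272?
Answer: 31770319/472 ≈ 67310.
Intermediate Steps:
p = 72
L = -1/472 (L = 1/(-472) = -1/472 ≈ -0.0021186)
(326 - 72)*265 + L = (326 - 72)*265 - 1/472 = 254*265 - 1/472 = 67310 - 1/472 = 31770319/472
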